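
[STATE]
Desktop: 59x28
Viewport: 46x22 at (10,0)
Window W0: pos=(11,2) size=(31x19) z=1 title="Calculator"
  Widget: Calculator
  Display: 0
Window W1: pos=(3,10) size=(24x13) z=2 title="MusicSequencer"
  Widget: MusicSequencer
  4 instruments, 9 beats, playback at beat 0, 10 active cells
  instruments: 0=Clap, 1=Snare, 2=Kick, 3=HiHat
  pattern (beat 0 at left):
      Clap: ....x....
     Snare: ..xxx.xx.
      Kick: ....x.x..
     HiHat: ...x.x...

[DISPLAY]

                                              
                                              
 ┏━━━━━━━━━━━━━━━━━━━━━━━━━━━━━┓              
 ┃ Calculator                  ┃              
 ┠─────────────────────────────┨              
 ┃                            0┃              
 ┃┌───┬───┬───┬───┐            ┃              
 ┃│ 7 │ 8 │ 9 │ ÷ │            ┃              
 ┃├───┼───┼───┼───┤            ┃              
 ┃│ 4 │ 5 │ 6 │ × │            ┃              
━━━━━━━━━━━━━━━━┓─┤            ┃              
Sequencer       ┃ │            ┃              
────────────────┨─┤            ┃              
▼12345678       ┃ │            ┃              
····█····       ┃─┤            ┃              
··███·██·       ┃+│            ┃              
····█·█··       ┃─┘            ┃              
···█·█···       ┃              ┃              
                ┃              ┃              
                ┃              ┃              
                ┃━━━━━━━━━━━━━━┛              
                ┃                             


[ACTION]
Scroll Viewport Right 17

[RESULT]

                                              
                                              
━━━━━━━━━━━━━━━━━━━━━━━━━━━━┓                 
Calculator                  ┃                 
────────────────────────────┨                 
                           0┃                 
───┬───┬───┬───┐            ┃                 
 7 │ 8 │ 9 │ ÷ │            ┃                 
───┼───┼───┼───┤            ┃                 
 4 │ 5 │ 6 │ × │            ┃                 
━━━━━━━━━━━━━┓─┤            ┃                 
uencer       ┃ │            ┃                 
─────────────┨─┤            ┃                 
345678       ┃ │            ┃                 
·█····       ┃─┤            ┃                 
██·██·       ┃+│            ┃                 
·█·█··       ┃─┘            ┃                 
█·█···       ┃              ┃                 
             ┃              ┃                 
             ┃              ┃                 
             ┃━━━━━━━━━━━━━━┛                 
             ┃                                


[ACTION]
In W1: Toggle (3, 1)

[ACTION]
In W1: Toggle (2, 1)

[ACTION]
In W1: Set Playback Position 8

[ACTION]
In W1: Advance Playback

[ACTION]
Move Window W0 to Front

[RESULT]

                                              
                                              
━━━━━━━━━━━━━━━━━━━━━━━━━━━━┓                 
Calculator                  ┃                 
────────────────────────────┨                 
                           0┃                 
───┬───┬───┬───┐            ┃                 
 7 │ 8 │ 9 │ ÷ │            ┃                 
───┼───┼───┼───┤            ┃                 
 4 │ 5 │ 6 │ × │            ┃                 
───┼───┼───┼───┤            ┃                 
 1 │ 2 │ 3 │ - │            ┃                 
───┼───┼───┼───┤            ┃                 
 0 │ . │ = │ + │            ┃                 
───┼───┼───┼───┤            ┃                 
 C │ MC│ MR│ M+│            ┃                 
───┴───┴───┴───┘            ┃                 
                            ┃                 
                            ┃                 
                            ┃                 
━━━━━━━━━━━━━━━━━━━━━━━━━━━━┛                 
             ┃                                


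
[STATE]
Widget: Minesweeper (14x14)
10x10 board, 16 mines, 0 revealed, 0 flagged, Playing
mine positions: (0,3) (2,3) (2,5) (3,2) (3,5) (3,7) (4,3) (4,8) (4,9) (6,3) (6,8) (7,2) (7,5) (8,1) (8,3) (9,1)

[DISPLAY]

■■■■■■■■■■    
■■■■■■■■■■    
■■■■■■■■■■    
■■■■■■■■■■    
■■■■■■■■■■    
■■■■■■■■■■    
■■■■■■■■■■    
■■■■■■■■■■    
■■■■■■■■■■    
■■■■■■■■■■    
              
              
              
              


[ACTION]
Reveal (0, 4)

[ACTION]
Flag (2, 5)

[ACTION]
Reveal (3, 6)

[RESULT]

■■■■1■■■■■    
■■■■■■■■■■    
■■■■■⚑■■■■    
■■■■■■3■■■    
■■■■■■■■■■    
■■■■■■■■■■    
■■■■■■■■■■    
■■■■■■■■■■    
■■■■■■■■■■    
■■■■■■■■■■    
              
              
              
              


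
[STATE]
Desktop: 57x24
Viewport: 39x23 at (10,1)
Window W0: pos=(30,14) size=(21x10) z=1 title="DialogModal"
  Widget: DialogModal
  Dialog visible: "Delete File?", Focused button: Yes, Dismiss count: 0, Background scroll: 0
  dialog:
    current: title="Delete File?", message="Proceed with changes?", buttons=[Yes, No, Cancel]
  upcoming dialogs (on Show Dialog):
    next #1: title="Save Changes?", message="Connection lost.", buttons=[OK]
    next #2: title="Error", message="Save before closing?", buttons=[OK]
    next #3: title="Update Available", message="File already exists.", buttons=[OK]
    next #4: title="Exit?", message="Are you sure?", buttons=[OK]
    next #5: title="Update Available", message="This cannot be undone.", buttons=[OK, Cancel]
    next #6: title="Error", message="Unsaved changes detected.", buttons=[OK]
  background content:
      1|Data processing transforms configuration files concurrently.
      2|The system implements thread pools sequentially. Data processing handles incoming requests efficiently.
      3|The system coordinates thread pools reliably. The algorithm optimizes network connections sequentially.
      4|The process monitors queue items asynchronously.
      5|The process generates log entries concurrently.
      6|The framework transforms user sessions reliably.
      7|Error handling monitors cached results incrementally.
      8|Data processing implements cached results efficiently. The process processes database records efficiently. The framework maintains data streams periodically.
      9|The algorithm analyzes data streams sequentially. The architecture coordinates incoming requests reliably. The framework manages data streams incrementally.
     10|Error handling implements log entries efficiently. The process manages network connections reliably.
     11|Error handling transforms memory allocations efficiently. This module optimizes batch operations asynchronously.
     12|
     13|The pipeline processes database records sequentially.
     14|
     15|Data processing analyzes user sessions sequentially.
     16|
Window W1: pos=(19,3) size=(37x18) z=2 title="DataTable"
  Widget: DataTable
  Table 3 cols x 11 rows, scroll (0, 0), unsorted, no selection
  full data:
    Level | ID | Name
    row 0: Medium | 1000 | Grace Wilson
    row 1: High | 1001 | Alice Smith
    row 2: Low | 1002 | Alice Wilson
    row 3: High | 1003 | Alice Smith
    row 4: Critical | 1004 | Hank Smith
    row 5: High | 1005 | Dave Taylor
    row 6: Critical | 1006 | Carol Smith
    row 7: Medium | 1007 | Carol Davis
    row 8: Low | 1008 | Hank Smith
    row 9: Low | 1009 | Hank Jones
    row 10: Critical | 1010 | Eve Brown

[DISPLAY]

                                       
                                       
         ┏━━━━━━━━━━━━━━━━━━━━━━━━━━━━━
         ┃ DataTable                   
         ┠─────────────────────────────
         ┃Level   │ID  │Name           
         ┃────────┼────┼────────────   
         ┃Medium  │1000│Grace Wilson   
         ┃High    │1001│Alice Smith    
         ┃Low     │1002│Alice Wilson   
         ┃High    │1003│Alice Smith    
         ┃Critical│1004│Hank Smith     
         ┃High    │1005│Dave Taylor    
         ┃Critical│1006│Carol Smith    
         ┃Medium  │1007│Carol Davis    
         ┃Low     │1008│Hank Smith     
         ┃Low     │1009│Hank Jones     
         ┃Critical│1010│Eve Brown      
         ┃                             
         ┗━━━━━━━━━━━━━━━━━━━━━━━━━━━━━
                    ┃Th└─────────────┘a
                    ┃The framework tran
                    ┗━━━━━━━━━━━━━━━━━━


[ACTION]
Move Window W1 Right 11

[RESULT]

                                       
                                       
          ┏━━━━━━━━━━━━━━━━━━━━━━━━━━━━
          ┃ DataTable                  
          ┠────────────────────────────
          ┃Level   │ID  │Name          
          ┃────────┼────┼────────────  
          ┃Medium  │1000│Grace Wilson  
          ┃High    │1001│Alice Smith   
          ┃Low     │1002│Alice Wilson  
          ┃High    │1003│Alice Smith   
          ┃Critical│1004│Hank Smith    
          ┃High    │1005│Dave Taylor   
          ┃Critical│1006│Carol Smith   
          ┃Medium  │1007│Carol Davis   
          ┃Low     │1008│Hank Smith    
          ┃Low     │1009│Hank Jones    
          ┃Critical│1010│Eve Brown     
          ┃                            
          ┗━━━━━━━━━━━━━━━━━━━━━━━━━━━━
                    ┃Th└─────────────┘a
                    ┃The framework tran
                    ┗━━━━━━━━━━━━━━━━━━


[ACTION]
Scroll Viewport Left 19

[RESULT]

                                       
                                       
                    ┏━━━━━━━━━━━━━━━━━━
                    ┃ DataTable        
                    ┠──────────────────
                    ┃Level   │ID  │Name
                    ┃────────┼────┼────
                    ┃Medium  │1000│Grac
                    ┃High    │1001│Alic
                    ┃Low     │1002│Alic
                    ┃High    │1003│Alic
                    ┃Critical│1004│Hank
                    ┃High    │1005│Dave
                    ┃Critical│1006│Caro
                    ┃Medium  │1007│Caro
                    ┃Low     │1008│Hank
                    ┃Low     │1009│Hank
                    ┃Critical│1010│Eve 
                    ┃                  
                    ┗━━━━━━━━━━━━━━━━━━
                              ┃Th└─────
                              ┃The fram
                              ┗━━━━━━━━


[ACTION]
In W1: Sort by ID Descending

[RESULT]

                                       
                                       
                    ┏━━━━━━━━━━━━━━━━━━
                    ┃ DataTable        
                    ┠──────────────────
                    ┃Level   │ID ▼│Name
                    ┃────────┼────┼────
                    ┃Critical│1010│Eve 
                    ┃Low     │1009│Hank
                    ┃Low     │1008│Hank
                    ┃Medium  │1007│Caro
                    ┃Critical│1006│Caro
                    ┃High    │1005│Dave
                    ┃Critical│1004│Hank
                    ┃High    │1003│Alic
                    ┃Low     │1002│Alic
                    ┃High    │1001│Alic
                    ┃Medium  │1000│Grac
                    ┃                  
                    ┗━━━━━━━━━━━━━━━━━━
                              ┃Th└─────
                              ┃The fram
                              ┗━━━━━━━━


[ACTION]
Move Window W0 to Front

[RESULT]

                                       
                                       
                    ┏━━━━━━━━━━━━━━━━━━
                    ┃ DataTable        
                    ┠──────────────────
                    ┃Level   │ID ▼│Name
                    ┃────────┼────┼────
                    ┃Critical│1010│Eve 
                    ┃Low     │1009│Hank
                    ┃Low     │1008│Hank
                    ┃Medium  │1007│Caro
                    ┃Critical│1006│Caro
                    ┃High    │1005│Dave
                    ┃Critical│┏━━━━━━━━
                    ┃High    │┃ DialogM
                    ┃Low     │┠────────
                    ┃High    │┃Da┌─────
                    ┃Medium  │┃Th│ Dele
                    ┃         ┃Th│Proce
                    ┗━━━━━━━━━┃Th│[Yes]
                              ┃Th└─────
                              ┃The fram
                              ┗━━━━━━━━


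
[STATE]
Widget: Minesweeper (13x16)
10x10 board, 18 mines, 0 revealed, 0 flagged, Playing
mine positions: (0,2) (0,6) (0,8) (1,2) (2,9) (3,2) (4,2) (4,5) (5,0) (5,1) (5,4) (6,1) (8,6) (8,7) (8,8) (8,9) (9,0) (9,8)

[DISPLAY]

■■■■■■■■■■   
■■■■■■■■■■   
■■■■■■■■■■   
■■■■■■■■■■   
■■■■■■■■■■   
■■■■■■■■■■   
■■■■■■■■■■   
■■■■■■■■■■   
■■■■■■■■■■   
■■■■■■■■■■   
             
             
             
             
             
             


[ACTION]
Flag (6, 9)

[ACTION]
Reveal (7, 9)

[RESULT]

■■■■■■■■■■   
■■■■■■■■■■   
■■■■■■■■■■   
■■■■■■■■■■   
■■■■■■■■■■   
■■■■■■■■■■   
■■■■■■■■■⚑   
■■■■■■■■■2   
■■■■■■■■■■   
■■■■■■■■■■   
             
             
             
             
             
             


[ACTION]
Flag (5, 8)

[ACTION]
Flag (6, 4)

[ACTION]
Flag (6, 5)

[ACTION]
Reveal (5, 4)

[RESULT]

■■✹■■■✹■✹■   
■■✹■■■■■■■   
■■■■■■■■■✹   
■■✹■■■■■■■   
■■✹■■✹■■■■   
✹✹■■✹■■■⚑■   
■✹■■⚑⚑■■■⚑   
■■■■■■■■■2   
■■■■■■✹✹✹✹   
✹■■■■■■■✹■   
             
             
             
             
             
             


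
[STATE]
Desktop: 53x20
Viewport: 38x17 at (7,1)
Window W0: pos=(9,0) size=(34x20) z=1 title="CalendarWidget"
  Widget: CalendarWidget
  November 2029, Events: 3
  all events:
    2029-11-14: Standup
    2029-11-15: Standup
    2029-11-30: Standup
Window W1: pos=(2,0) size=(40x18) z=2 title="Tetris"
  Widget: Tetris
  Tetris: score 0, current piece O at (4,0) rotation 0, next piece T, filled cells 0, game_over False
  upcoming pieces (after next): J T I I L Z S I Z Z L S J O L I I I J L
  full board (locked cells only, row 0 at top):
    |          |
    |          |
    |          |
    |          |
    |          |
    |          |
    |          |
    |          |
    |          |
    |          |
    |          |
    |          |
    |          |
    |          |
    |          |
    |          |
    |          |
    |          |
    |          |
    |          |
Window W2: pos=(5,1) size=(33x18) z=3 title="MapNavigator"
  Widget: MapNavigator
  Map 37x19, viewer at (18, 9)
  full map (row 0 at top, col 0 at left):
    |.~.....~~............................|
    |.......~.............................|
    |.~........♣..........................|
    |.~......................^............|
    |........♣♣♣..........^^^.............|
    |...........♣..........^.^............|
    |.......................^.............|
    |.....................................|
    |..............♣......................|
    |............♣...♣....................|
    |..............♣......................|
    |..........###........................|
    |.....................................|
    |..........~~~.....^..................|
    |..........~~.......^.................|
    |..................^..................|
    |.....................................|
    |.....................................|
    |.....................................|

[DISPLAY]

━━━━━━━━━━━━━━━━━━━━━━━━━━━━━━┓   ┃┃  
MapNavigator                  ┃───┨┨  
──────────────────────────────┨   ┃┃  
......♣.......................┃   ┃┃  
....................^.........┃   ┃┃  
....♣♣♣..........^^^..........┃   ┃┃  
.......♣..........^.^.........┃   ┃┃  
...................^..........┃   ┃┃  
..............................┃   ┃┃  
..........♣...................┃   ┃┃  
........♣...♣.@...............┃   ┃┃  
..........♣...................┃   ┃┃  
......###.....................┃   ┃┃  
..............................┃   ┃┃  
......~~~.....^...............┃   ┃┃  
......~~.......^..............┃   ┃┃  
..............^...............┃━━━┛┃  


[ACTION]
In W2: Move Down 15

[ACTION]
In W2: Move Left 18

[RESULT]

━━━━━━━━━━━━━━━━━━━━━━━━━━━━━━┓   ┃┃  
MapNavigator                  ┃───┨┨  
──────────────────────────────┨   ┃┃  
              ..........###...┃   ┃┃  
              ................┃   ┃┃  
              ..........~~~...┃   ┃┃  
              ..........~~....┃   ┃┃  
              ................┃   ┃┃  
              ................┃   ┃┃  
              ................┃   ┃┃  
              @...............┃   ┃┃  
                              ┃   ┃┃  
                              ┃   ┃┃  
                              ┃   ┃┃  
                              ┃   ┃┃  
                              ┃   ┃┃  
                              ┃━━━┛┃  


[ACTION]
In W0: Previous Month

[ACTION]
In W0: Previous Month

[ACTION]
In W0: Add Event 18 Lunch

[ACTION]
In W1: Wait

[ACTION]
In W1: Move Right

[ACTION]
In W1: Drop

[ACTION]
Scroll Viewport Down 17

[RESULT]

──────────────────────────────┨   ┃┃  
              ..........###...┃   ┃┃  
              ................┃   ┃┃  
              ..........~~~...┃   ┃┃  
              ..........~~....┃   ┃┃  
              ................┃   ┃┃  
              ................┃   ┃┃  
              ................┃   ┃┃  
              @...............┃   ┃┃  
                              ┃   ┃┃  
                              ┃   ┃┃  
                              ┃   ┃┃  
                              ┃   ┃┃  
                              ┃   ┃┃  
                              ┃━━━┛┃  
━━━━━━━━━━━━━━━━━━━━━━━━━━━━━━┛    ┃  
  ┗━━━━━━━━━━━━━━━━━━━━━━━━━━━━━━━━┛  


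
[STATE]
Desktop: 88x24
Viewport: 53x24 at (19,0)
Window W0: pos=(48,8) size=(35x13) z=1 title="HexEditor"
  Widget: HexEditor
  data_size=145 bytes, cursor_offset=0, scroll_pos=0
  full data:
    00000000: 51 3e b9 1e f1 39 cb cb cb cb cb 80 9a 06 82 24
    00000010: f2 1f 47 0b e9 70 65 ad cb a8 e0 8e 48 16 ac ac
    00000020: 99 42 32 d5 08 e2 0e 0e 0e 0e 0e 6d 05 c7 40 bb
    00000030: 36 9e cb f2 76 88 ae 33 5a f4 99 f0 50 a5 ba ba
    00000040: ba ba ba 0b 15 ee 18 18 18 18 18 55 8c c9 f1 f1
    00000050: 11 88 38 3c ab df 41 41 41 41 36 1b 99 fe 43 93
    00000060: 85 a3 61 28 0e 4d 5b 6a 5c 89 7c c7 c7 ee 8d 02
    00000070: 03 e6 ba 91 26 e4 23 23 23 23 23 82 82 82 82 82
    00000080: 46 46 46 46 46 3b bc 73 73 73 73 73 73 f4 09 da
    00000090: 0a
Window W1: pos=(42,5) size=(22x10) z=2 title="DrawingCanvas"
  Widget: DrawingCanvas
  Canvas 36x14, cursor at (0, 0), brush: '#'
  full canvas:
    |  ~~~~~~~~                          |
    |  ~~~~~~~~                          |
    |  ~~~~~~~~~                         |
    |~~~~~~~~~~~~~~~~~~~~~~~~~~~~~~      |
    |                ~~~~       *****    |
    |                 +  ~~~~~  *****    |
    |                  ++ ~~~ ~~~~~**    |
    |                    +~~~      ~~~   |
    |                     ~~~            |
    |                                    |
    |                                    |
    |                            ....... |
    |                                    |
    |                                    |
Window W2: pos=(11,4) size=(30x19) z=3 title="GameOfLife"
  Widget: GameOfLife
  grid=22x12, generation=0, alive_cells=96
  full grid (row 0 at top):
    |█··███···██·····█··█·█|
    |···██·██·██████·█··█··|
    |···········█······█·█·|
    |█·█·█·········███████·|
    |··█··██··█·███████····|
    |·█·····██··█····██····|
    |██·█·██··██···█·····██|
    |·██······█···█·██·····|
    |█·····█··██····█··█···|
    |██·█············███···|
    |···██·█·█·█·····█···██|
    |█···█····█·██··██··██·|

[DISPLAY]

                                                     
                                                     
                                                     
                                                     
━━━━━━━━━━━━━━━━━━━━━┓                               
Life                 ┃ ┏━━━━━━━━━━━━━━━━━━━━┓        
─────────────────────┨ ┃ DrawingCanvas      ┃        
                     ┃ ┠────────────────────┨        
··██·····█··█·█      ┃ ┃+ ~~~~~~~~          ┃━━━━━━━━
█·██████·█··█··      ┃ ┃  ~~~~~~~~          ┃        
····█······█·█·      ┃ ┃  ~~~~~~~~~         ┃────────
·······███████·      ┃ ┃~~~~~~~~~~~~~~~~~~~~┃ b9 1e f
··█·███████····      ┃ ┃                ~~~~┃ 47 0b e
██··█····██····      ┃ ┃                 +  ┃ 32 d5 0
··██···█·····██      ┃ ┗━━━━━━━━━━━━━━━━━━━━┛ cb f2 7
··█···█·██·····      ┃       ┃00000040  ba ba ba 0b 1
··██····█··█···      ┃       ┃00000050  11 88 38 3c a
·········███···      ┃       ┃00000060  85 a3 61 28 0
·█·█·····█···██      ┃       ┃00000070  03 e6 ba 91 2
··█·██··██··██·      ┃       ┃00000080  46 46 46 46 4
                     ┃       ┗━━━━━━━━━━━━━━━━━━━━━━━
                     ┃                               
━━━━━━━━━━━━━━━━━━━━━┛                               
                                                     


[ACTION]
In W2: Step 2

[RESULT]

                                                     
                                                     
                                                     
                                                     
━━━━━━━━━━━━━━━━━━━━━┓                               
Life                 ┃ ┏━━━━━━━━━━━━━━━━━━━━┓        
─────────────────────┨ ┃ DrawingCanvas      ┃        
                     ┃ ┠────────────────────┨        
·██··██··█·██··      ┃ ┃+ ~~~~~~~~          ┃━━━━━━━━
·████·█··█·███·      ┃ ┃  ~~~~~~~~          ┃        
··█·█······█·█·      ┃ ┃  ~~~~~~~~~         ┃────────
█·█·········██·      ┃ ┃~~~~~~~~~~~~~~~~~~~~┃ b9 1e f
·█·············      ┃ ┃                ~~~~┃ 47 0b e
······█····█···      ┃ ┃                 +  ┃ 32 d5 0
··██····█·█····      ┃ ┗━━━━━━━━━━━━━━━━━━━━┛ cb f2 7
·█·······██····      ┃       ┃00000040  ba ba ba 0b 1
████···█···██··      ┃       ┃00000050  11 88 38 3c a
·█·····███·█·█·      ┃       ┃00000060  85 a3 61 28 0
·█·········█··█      ┃       ┃00000070  03 e6 ba 91 2
··█·█·······█·█      ┃       ┃00000080  46 46 46 46 4
                     ┃       ┗━━━━━━━━━━━━━━━━━━━━━━━
                     ┃                               
━━━━━━━━━━━━━━━━━━━━━┛                               
                                                     


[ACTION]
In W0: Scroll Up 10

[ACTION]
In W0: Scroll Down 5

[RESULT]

                                                     
                                                     
                                                     
                                                     
━━━━━━━━━━━━━━━━━━━━━┓                               
Life                 ┃ ┏━━━━━━━━━━━━━━━━━━━━┓        
─────────────────────┨ ┃ DrawingCanvas      ┃        
                     ┃ ┠────────────────────┨        
·██··██··█·██··      ┃ ┃+ ~~~~~~~~          ┃━━━━━━━━
·████·█··█·███·      ┃ ┃  ~~~~~~~~          ┃        
··█·█······█·█·      ┃ ┃  ~~~~~~~~~         ┃────────
█·█·········██·      ┃ ┃~~~~~~~~~~~~~~~~~~~~┃ 38 3c a
·█·············      ┃ ┃                ~~~~┃ 61 28 0
······█····█···      ┃ ┃                 +  ┃ ba 91 2
··██····█·█····      ┃ ┗━━━━━━━━━━━━━━━━━━━━┛ 46 46 4
·█·······██····      ┃       ┃00000090  0a           
████···█···██··      ┃       ┃                       
·█·····███·█·█·      ┃       ┃                       
·█·········█··█      ┃       ┃                       
··█·█·······█·█      ┃       ┃                       
                     ┃       ┗━━━━━━━━━━━━━━━━━━━━━━━
                     ┃                               
━━━━━━━━━━━━━━━━━━━━━┛                               
                                                     


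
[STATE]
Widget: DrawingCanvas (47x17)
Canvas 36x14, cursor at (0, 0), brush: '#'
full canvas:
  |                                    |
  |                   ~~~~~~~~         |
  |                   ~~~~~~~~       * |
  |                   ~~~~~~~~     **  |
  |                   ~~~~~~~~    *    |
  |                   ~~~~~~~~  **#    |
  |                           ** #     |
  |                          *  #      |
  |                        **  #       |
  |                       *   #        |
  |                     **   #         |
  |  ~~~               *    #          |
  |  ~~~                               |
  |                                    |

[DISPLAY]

+                                              
                   ~~~~~~~~                    
                   ~~~~~~~~       *            
                   ~~~~~~~~     **             
                   ~~~~~~~~    *               
                   ~~~~~~~~  **#               
                           ** #                
                          *  #                 
                        **  #                  
                       *   #                   
                     **   #                    
  ~~~               *    #                     
  ~~~                                          
                                               
                                               
                                               
                                               


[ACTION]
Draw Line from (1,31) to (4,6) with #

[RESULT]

+                                              
                   ~~~~~~~~#####               
                   ########       *            
           ########~~~~~~~~     **             
      #####        ~~~~~~~~    *               
                   ~~~~~~~~  **#               
                           ** #                
                          *  #                 
                        **  #                  
                       *   #                   
                     **   #                    
  ~~~               *    #                     
  ~~~                                          
                                               
                                               
                                               
                                               


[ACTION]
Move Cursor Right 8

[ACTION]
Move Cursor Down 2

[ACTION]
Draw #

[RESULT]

                                               
                   ~~~~~~~~#####               
        #          ########       *            
           ########~~~~~~~~     **             
      #####        ~~~~~~~~    *               
                   ~~~~~~~~  **#               
                           ** #                
                          *  #                 
                        **  #                  
                       *   #                   
                     **   #                    
  ~~~               *    #                     
  ~~~                                          
                                               
                                               
                                               
                                               


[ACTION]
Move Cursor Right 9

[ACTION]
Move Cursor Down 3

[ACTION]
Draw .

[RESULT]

                                               
                   ~~~~~~~~#####               
        #          ########       *            
           ########~~~~~~~~     **             
      #####        ~~~~~~~~    *               
                 . ~~~~~~~~  **#               
                           ** #                
                          *  #                 
                        **  #                  
                       *   #                   
                     **   #                    
  ~~~               *    #                     
  ~~~                                          
                                               
                                               
                                               
                                               


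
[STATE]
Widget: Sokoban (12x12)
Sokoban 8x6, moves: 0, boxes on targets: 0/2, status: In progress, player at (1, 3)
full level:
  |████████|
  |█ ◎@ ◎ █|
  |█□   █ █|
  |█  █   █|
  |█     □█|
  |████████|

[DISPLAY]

████████    
█ ◎@ ◎ █    
█□   █ █    
█  █   █    
█     □█    
████████    
Moves: 0  0/
            
            
            
            
            


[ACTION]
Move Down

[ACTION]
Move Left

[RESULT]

████████    
█ ◎  ◎ █    
█□@  █ █    
█  █   █    
█     □█    
████████    
Moves: 2  0/
            
            
            
            
            


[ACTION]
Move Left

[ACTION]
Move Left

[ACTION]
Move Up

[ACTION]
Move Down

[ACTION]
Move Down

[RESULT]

████████    
█ ◎  ◎ █    
█□   █ █    
█ @█   █    
█     □█    
████████    
Moves: 5  0/
            
            
            
            
            


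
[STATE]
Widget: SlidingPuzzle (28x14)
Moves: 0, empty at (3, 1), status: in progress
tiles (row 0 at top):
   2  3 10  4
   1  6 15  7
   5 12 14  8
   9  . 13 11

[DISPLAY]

┌────┬────┬────┬────┐       
│  2 │  3 │ 10 │  4 │       
├────┼────┼────┼────┤       
│  1 │  6 │ 15 │  7 │       
├────┼────┼────┼────┤       
│  5 │ 12 │ 14 │  8 │       
├────┼────┼────┼────┤       
│  9 │    │ 13 │ 11 │       
└────┴────┴────┴────┘       
Moves: 0                    
                            
                            
                            
                            


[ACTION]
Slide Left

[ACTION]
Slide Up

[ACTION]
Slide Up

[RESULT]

┌────┬────┬────┬────┐       
│  2 │  3 │ 10 │  4 │       
├────┼────┼────┼────┤       
│  1 │  6 │ 15 │  7 │       
├────┼────┼────┼────┤       
│  5 │ 12 │ 14 │  8 │       
├────┼────┼────┼────┤       
│  9 │ 13 │    │ 11 │       
└────┴────┴────┴────┘       
Moves: 1                    
                            
                            
                            
                            


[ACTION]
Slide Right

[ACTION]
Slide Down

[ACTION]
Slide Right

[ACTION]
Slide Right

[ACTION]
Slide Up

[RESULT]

┌────┬────┬────┬────┐       
│  2 │  3 │ 10 │  4 │       
├────┼────┼────┼────┤       
│  1 │  6 │ 15 │  7 │       
├────┼────┼────┼────┤       
│  9 │  5 │ 14 │  8 │       
├────┼────┼────┼────┤       
│    │ 12 │ 13 │ 11 │       
└────┴────┴────┴────┘       
Moves: 5                    
                            
                            
                            
                            


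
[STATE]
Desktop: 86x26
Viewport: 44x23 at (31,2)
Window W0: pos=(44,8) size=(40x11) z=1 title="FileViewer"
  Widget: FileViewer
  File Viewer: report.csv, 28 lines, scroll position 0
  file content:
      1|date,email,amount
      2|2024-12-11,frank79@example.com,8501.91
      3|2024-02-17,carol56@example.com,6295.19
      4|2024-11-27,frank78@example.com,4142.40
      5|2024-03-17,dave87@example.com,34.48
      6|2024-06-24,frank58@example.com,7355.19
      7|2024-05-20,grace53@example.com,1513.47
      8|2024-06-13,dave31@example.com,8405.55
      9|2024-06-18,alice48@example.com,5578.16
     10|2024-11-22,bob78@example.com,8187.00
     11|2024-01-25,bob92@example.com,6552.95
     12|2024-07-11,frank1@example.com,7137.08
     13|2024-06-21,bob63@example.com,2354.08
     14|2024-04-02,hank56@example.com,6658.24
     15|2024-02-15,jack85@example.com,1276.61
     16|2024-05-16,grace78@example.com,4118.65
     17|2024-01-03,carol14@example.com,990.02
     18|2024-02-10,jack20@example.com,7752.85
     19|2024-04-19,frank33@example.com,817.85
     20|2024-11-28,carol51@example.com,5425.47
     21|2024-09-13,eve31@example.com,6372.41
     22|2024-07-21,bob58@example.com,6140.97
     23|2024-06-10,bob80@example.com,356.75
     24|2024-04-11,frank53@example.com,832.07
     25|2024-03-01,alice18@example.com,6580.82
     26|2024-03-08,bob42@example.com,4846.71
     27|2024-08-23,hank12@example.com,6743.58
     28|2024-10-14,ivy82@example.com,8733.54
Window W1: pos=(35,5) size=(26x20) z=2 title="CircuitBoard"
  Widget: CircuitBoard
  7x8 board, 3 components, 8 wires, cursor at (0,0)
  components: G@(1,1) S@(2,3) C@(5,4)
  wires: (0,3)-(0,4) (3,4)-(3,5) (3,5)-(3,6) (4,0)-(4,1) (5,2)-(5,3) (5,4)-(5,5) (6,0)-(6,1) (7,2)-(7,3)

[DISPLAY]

                                            
                                            
                                            
    ┏━━━━━━━━━━━━━━━━━━━━━━━━┓              
    ┃ CircuitBoard           ┃              
    ┠────────────────────────┨              
    ┃   0 1 2 3 4 5 6        ┃━━━━━━━━━━━━━━
    ┃0  [.]          · ─ ·   ┃              
    ┃                        ┃──────────────
    ┃1       G               ┃t             
    ┃                        ┃79@example.com
    ┃2               S       ┃56@example.com
    ┃                        ┃78@example.com
    ┃3                   · ─ ┃7@example.com,
    ┃                        ┃58@example.com
    ┃4   · ─ ·               ┃53@example.com
    ┃                        ┃━━━━━━━━━━━━━━
    ┃5           · ─ ·   C ─ ┃              
    ┃                        ┃              
    ┃6   · ─ ·               ┃              
    ┃                        ┃              
    ┃7           · ─ ·       ┃              
    ┗━━━━━━━━━━━━━━━━━━━━━━━━┛              


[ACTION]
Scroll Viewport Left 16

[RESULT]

                                            
                                            
                                            
                    ┏━━━━━━━━━━━━━━━━━━━━━━━
                    ┃ CircuitBoard          
                    ┠───────────────────────
                    ┃   0 1 2 3 4 5 6       
                    ┃0  [.]          · ─ ·  
                    ┃                       
                    ┃1       G              
                    ┃                       
                    ┃2               S      
                    ┃                       
                    ┃3                   · ─
                    ┃                       
                    ┃4   · ─ ·              
                    ┃                       
                    ┃5           · ─ ·   C ─
                    ┃                       
                    ┃6   · ─ ·              
                    ┃                       
                    ┃7           · ─ ·      
                    ┗━━━━━━━━━━━━━━━━━━━━━━━


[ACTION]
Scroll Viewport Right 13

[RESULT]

                                            
                                            
                                            
       ┏━━━━━━━━━━━━━━━━━━━━━━━━┓           
       ┃ CircuitBoard           ┃           
       ┠────────────────────────┨           
       ┃   0 1 2 3 4 5 6        ┃━━━━━━━━━━━
       ┃0  [.]          · ─ ·   ┃           
       ┃                        ┃───────────
       ┃1       G               ┃t          
       ┃                        ┃79@example.
       ┃2               S       ┃56@example.
       ┃                        ┃78@example.
       ┃3                   · ─ ┃7@example.c
       ┃                        ┃58@example.
       ┃4   · ─ ·               ┃53@example.
       ┃                        ┃━━━━━━━━━━━
       ┃5           · ─ ·   C ─ ┃           
       ┃                        ┃           
       ┃6   · ─ ·               ┃           
       ┃                        ┃           
       ┃7           · ─ ·       ┃           
       ┗━━━━━━━━━━━━━━━━━━━━━━━━┛           


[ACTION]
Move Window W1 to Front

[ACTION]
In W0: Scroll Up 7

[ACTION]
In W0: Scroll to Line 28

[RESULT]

                                            
                                            
                                            
       ┏━━━━━━━━━━━━━━━━━━━━━━━━┓           
       ┃ CircuitBoard           ┃           
       ┠────────────────────────┨           
       ┃   0 1 2 3 4 5 6        ┃━━━━━━━━━━━
       ┃0  [.]          · ─ ·   ┃           
       ┃                        ┃───────────
       ┃1       G               ┃@example.co
       ┃                        ┃@example.co
       ┃2               S       ┃53@example.
       ┃                        ┃18@example.
       ┃3                   · ─ ┃@example.co
       ┃                        ┃2@example.c
       ┃4   · ─ ·               ┃@example.co
       ┃                        ┃━━━━━━━━━━━
       ┃5           · ─ ·   C ─ ┃           
       ┃                        ┃           
       ┃6   · ─ ·               ┃           
       ┃                        ┃           
       ┃7           · ─ ·       ┃           
       ┗━━━━━━━━━━━━━━━━━━━━━━━━┛           
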